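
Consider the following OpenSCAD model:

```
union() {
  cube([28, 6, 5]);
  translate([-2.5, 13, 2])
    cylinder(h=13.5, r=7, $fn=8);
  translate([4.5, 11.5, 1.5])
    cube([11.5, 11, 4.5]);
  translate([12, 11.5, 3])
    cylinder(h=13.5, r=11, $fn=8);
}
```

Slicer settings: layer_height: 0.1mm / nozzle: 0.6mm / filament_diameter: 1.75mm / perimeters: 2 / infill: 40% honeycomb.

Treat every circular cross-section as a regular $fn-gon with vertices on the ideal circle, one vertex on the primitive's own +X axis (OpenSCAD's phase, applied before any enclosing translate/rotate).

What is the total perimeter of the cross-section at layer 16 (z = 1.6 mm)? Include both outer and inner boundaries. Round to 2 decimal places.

113.00 mm

At z = 1.6 mm: the 28×6 cube contributes its full rectangle (perimeter 68.00 mm); the cylinder at (-2.5, 13) is not intersected at this z (z outside [2, 15.5]); the cube at (4.5, 11.5) is present — its section is the full 11.5×11 rectangle (perimeter 45.00 mm); the cylinder at (12, 11.5) is not intersected at this z (z outside [3, 16.5]); Taking the union: the 2 present regions are separate (no shared area or edge), so areas and boundary lengths simply add and each stays a separate island — boundary = 113.00 mm. Overall, the cross-section has 2 separate islands. Total boundary length (outer) = 113.00 mm.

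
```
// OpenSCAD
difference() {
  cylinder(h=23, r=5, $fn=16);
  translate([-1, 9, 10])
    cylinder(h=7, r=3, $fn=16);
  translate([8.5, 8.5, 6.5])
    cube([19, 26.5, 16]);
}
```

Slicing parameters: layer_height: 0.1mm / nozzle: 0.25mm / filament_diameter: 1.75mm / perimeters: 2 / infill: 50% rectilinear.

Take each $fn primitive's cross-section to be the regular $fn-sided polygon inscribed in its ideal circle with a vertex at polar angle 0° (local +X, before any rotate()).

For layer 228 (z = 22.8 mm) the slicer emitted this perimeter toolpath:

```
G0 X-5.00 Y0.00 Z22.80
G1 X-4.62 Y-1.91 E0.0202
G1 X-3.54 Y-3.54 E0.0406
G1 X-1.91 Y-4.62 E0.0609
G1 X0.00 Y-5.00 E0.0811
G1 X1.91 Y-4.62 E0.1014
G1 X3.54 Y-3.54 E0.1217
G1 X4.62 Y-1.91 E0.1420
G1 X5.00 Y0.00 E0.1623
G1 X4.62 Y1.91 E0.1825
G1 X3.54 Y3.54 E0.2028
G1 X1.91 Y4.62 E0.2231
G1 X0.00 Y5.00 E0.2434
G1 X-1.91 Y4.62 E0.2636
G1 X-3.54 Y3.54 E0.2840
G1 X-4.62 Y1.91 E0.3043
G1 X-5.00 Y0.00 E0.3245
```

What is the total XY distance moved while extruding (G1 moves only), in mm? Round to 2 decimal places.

31.22 mm

Sum the Euclidean lengths of each G1 segment: total = 31.22 mm.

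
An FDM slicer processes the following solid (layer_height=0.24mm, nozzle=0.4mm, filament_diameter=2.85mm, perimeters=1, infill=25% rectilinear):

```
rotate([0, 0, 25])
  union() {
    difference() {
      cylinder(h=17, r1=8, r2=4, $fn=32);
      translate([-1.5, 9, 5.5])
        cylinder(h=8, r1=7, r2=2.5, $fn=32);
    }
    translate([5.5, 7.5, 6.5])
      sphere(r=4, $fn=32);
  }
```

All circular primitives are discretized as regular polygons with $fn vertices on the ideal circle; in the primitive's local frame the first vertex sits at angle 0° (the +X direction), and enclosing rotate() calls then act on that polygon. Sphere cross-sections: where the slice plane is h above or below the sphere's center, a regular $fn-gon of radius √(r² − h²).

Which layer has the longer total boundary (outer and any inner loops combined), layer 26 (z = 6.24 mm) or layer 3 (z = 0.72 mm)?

Layer 26 (z = 6.24): the cone contributes a regular 32-gon of circumradius 6.532 (interpolated between r1=8 and r2=4 at t=0.367) (perimeter = 2·32·6.532·sin(180°/32) = 40.97 mm); the cone at (-1.5, 9): at t=0.093 of its height the radius interpolates to r₁+(r₂−r₁)t = 6.584, giving a regular 32-gon of that circumradius (perimeter = 2·32·6.584·sin(180°/32) = 41.30 mm); Taking the first minus the rest: starting from the cone, the cone at (-1.5, 9) partially overlaps it — only the 25.51 mm² overlap (of its 135.30 mm²) is removed, clipping the outline — boundary = 40.95 mm; the r=4 sphere at (5.5, 7.5) slices to a regular 32-gon of circumradius 3.992 (√(r²−h²) with h=0.26 from center) (perimeter = 2·32·3.992·sin(180°/32) = 25.04 mm); Taking the union: the regions partially overlap (shared area 1.87 mm²), so the edge portions inside another operand are dropped and the merged outline is re-measured after clipping — boundary = 59.88 mm; (rotated 25° about Z; rotation is an isometry so areas/perimeters/island counts are preserved). So its perimeter = 59.88 mm. Layer 3 (z = 0.72): the cone (r1=8→r2=4) has section circumradius 7.831 here — a regular 32-gon (perimeter = 2·32·7.831·sin(180°/32) = 49.12 mm); the cone at (-1.5, 9) is absent (z outside [5.5, 13.5]); Subtracting the remaining from the first: none of the subtracted shapes is present at this height, so the cone is unchanged — boundary = 49.12 mm; the sphere at (5.5, 7.5) is absent (|z−center|=5.780 > r=4); Combining (union): only the result so far is present, so the union is just that shape — boundary = 49.12 mm; (whole slice rotated 25° about Z — lengths, areas and connectivity unchanged). So its perimeter = 49.12 mm. Layer 26 is larger (59.88 vs 49.12 mm).

layer 26 (z = 6.24 mm)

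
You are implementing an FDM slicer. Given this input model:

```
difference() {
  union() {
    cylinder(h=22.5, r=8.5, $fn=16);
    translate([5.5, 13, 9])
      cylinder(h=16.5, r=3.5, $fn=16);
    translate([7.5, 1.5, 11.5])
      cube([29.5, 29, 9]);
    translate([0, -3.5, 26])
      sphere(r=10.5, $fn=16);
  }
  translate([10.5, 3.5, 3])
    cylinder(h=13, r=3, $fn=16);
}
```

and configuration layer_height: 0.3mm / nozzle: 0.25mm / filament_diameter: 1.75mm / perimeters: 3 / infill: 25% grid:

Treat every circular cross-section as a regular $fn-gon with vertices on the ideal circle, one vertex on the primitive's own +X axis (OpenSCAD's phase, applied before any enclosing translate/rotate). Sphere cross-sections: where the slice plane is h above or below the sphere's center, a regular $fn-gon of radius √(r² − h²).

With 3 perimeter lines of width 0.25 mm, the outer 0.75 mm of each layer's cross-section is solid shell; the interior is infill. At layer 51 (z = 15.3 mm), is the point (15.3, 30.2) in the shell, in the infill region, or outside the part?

shell

At z = 15.3 mm: the r=8.5 cylinder contributes a regular 16-gon of circumradius 8.5; the r=3.5 cylinder at (5.5, 13) contributes a regular 16-gon of circumradius 3.5; the 29.5×29 cube at (7.5, 1.5) contributes its full rectangle; the sphere at (0, -3.5) does not reach this height (|z−center|=10.700 > r=10.5); Merging all regions: the regions partially overlap (shared area 6.77 mm²), so overlapping operands fuse into one piece — 1 connected region; the cylinder at (10.5, 3.5): section is a regular 16-gon, circumradius r=3; Subtracting the remaining from the first: starting from the result so far, the r=3 cylinder at (10.5, 3.5) partially overlaps it — only the 24.64 mm² overlap (of its 27.55 mm²) is removed, clipping the outline — 1 connected region. Overall, the cross-section is a single solid region. The nearest boundary edge runs (7.50, 30.50)→(37.00, 30.50); distance from the point to it = 0.30 mm. The point is inside the cross-section, 0.30 mm from the nearest boundary — within the 0.75 mm shell band (3 × 0.25).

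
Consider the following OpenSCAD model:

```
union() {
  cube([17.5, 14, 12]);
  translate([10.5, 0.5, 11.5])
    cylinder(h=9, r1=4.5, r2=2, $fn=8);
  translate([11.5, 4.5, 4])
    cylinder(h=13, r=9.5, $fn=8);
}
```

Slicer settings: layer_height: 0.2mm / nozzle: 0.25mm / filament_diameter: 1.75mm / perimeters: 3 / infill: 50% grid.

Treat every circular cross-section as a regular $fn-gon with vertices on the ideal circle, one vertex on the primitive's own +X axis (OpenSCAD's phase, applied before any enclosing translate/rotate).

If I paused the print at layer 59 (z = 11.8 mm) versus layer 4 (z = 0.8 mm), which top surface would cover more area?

Layer 59 (z = 11.8): the 17.5×14 cube contributes its full rectangle (area 245.00 mm²); the cone at (10.5, 0.5) (r1=4.5→r2=2) has section circumradius 4.417 here — a regular 8-gon (area = (8/2)·4.417²·sin(360°/8) = 55.17 mm²); the r=9.5 cylinder at (11.5, 4.5) contributes a regular 8-gon of circumradius 9.5 (area = (8/2)·9.500²·sin(360°/8) = 255.27 mm²); Combining (union): the regions partially overlap — summed areas 555.44 mm² minus the doubly-counted overlap 234.09 mm² gives 321.35 mm² — area = 321.35 mm². So its area = 321.35 mm². Layer 4 (z = 0.8): the 17.5×14 cube contributes its full rectangle (area 245.00 mm²); the cone at (10.5, 0.5) is absent (z outside [11.5, 20.5]); the cylinder at (11.5, 4.5) is absent (z outside [4, 17]); Taking the union: only the 17.5×14 cube is present, so the union is just that shape — area = 245.00 mm². So its area = 245.00 mm². Layer 59 is larger (321.35 vs 245.00 mm²).

layer 59 (z = 11.8 mm)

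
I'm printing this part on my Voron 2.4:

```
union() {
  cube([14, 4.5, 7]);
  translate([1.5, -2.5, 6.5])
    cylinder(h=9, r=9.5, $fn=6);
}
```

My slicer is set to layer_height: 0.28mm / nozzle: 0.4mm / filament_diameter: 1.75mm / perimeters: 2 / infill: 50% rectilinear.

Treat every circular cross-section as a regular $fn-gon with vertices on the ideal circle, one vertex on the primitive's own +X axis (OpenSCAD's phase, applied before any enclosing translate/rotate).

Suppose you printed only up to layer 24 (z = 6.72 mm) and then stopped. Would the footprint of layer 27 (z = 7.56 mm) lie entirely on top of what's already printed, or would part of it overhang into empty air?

Compare the two slices. At z = 6.72: the 14×4.5 cube contributes its full rectangle (area 63.00 mm²); the cylinder at (1.5, -2.5): section is a regular 6-gon, circumradius r=9.5 (area = (6/2)·9.500²·sin(360°/6) = 234.48 mm²); Taking the union: the regions partially overlap — summed areas 297.48 mm² minus the doubly-counted overlap 37.16 mm² gives 260.32 mm² — area = 260.32 mm². At z = 7.56: the cube is absent (z outside [0, 7]); the cylinder at (1.5, -2.5): section is a regular 6-gon, circumradius r=9.5 (area = (6/2)·9.500²·sin(360°/6) = 234.48 mm²); Merging all regions: only the r=9.5 cylinder at (1.5, -2.5) is present, so the union is just that shape — area = 234.48 mm². Checking containment: the cross-section at z = 7.56 is a subset of the cross-section at z = 6.72.

entirely on top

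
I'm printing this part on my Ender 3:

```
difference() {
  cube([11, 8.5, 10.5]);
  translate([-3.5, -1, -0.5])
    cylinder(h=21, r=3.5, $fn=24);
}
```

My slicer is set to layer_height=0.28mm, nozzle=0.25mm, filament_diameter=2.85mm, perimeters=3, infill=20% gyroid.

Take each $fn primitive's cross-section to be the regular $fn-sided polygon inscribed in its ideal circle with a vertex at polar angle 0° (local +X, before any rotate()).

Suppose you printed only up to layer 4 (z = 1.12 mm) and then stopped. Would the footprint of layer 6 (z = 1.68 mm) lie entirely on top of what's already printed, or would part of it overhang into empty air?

entirely on top

Compare the two slices. At z = 1.12: the cube is present — its section is the full 11×8.5 rectangle (area 93.50 mm²); the r=3.5 cylinder at (-3.5, -1) gives a regular 24-gon of circumradius 3.5 (constant along its height) (area = (24/2)·3.500²·sin(360°/24) = 38.05 mm²); After the difference (first − rest): starting from the 11×8.5 cube (93.50 mm²), the r=3.5 cylinder at (-3.5, -1) misses the remaining region (no effect) — area = 93.50 mm². At z = 1.68: the cube is present — its section is the full 11×8.5 rectangle (area 93.50 mm²); the cylinder at (-3.5, -1): section is a regular 24-gon, circumradius r=3.5 (area = (24/2)·3.500²·sin(360°/24) = 38.05 mm²); After the difference (first − rest): starting from the 11×8.5 cube (93.50 mm²), the r=3.5 cylinder at (-3.5, -1) misses the remaining region (no effect) — area = 93.50 mm². Checking containment: the cross-section at z = 1.68 is a subset of the cross-section at z = 1.12.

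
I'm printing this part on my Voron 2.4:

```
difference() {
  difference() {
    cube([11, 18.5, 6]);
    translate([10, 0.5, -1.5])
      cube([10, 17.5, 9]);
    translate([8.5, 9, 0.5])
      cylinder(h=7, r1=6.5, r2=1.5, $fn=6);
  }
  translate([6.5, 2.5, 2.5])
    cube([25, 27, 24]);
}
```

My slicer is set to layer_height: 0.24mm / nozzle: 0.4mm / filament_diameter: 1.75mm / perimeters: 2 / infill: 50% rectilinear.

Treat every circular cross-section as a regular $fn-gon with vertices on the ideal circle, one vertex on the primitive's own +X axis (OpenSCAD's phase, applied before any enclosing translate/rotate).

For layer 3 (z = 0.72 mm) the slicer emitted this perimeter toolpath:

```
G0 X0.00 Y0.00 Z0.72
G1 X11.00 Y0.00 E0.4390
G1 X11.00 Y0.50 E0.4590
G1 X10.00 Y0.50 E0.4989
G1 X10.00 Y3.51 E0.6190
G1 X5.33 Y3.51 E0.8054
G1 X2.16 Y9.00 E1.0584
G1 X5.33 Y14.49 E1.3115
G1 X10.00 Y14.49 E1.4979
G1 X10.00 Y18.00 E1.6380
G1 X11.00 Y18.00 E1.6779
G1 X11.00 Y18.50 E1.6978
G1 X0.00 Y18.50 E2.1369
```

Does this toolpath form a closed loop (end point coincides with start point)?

no

Start point (G0): (0.00, 0.00). End point (last G1): the path does not return to the start — open.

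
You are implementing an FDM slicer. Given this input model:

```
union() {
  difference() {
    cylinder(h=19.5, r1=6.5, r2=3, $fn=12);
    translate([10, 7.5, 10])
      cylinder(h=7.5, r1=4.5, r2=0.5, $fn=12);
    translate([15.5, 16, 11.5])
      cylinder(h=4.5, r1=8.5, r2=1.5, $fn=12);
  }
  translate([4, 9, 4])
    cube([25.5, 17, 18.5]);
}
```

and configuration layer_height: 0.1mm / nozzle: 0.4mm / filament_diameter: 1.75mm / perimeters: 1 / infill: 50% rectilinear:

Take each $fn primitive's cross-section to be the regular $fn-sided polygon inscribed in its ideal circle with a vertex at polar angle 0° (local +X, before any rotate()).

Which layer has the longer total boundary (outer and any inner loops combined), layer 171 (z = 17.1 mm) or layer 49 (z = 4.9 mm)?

Layer 171 (z = 17.1): the cone (r1=6.5→r2=3) has section circumradius 3.431 here — a regular 12-gon (perimeter = 2·12·3.431·sin(180°/12) = 21.31 mm); the cone at (10, 7.5) contributes a regular 12-gon of circumradius 0.713 (interpolated between r1=4.5 and r2=0.5 at t=0.947) (perimeter = 2·12·0.713·sin(180°/12) = 4.43 mm); the cone at (15.5, 16) is absent (z outside [11.5, 16]); After the difference (first − rest): starting from the cone, the cone at (10, 7.5) misses the remaining region (no effect) — boundary = 21.31 mm; the 25.5×17 cube at (4, 9) contributes its full rectangle (perimeter 85.00 mm); Combining (union): the 2 present regions are separate (no shared area or edge), so areas and boundary lengths simply add and each stays a separate island — boundary = 106.31 mm. So its perimeter = 106.31 mm. Layer 49 (z = 4.9): the cone contributes a regular 12-gon of circumradius 5.621 (interpolated between r1=6.5 and r2=3 at t=0.251) (perimeter = 2·12·5.621·sin(180°/12) = 34.91 mm); the cone at (10, 7.5) does not reach this height (z outside [10, 17.5]); the cone at (15.5, 16) is not intersected at this z (z outside [11.5, 16]); Taking the first minus the rest: none of the subtracted shapes is present at this height, so the cone is unchanged — boundary = 34.91 mm; the cube at (4, 9) (footprint 25.5×17) is included at this height (perimeter 85.00 mm); Merging all regions: the 2 present regions are separate (no shared area or edge), so areas and boundary lengths simply add and each stays a separate island — boundary = 119.91 mm. So its perimeter = 119.91 mm. Layer 49 is larger (119.91 vs 106.31 mm).

layer 49 (z = 4.9 mm)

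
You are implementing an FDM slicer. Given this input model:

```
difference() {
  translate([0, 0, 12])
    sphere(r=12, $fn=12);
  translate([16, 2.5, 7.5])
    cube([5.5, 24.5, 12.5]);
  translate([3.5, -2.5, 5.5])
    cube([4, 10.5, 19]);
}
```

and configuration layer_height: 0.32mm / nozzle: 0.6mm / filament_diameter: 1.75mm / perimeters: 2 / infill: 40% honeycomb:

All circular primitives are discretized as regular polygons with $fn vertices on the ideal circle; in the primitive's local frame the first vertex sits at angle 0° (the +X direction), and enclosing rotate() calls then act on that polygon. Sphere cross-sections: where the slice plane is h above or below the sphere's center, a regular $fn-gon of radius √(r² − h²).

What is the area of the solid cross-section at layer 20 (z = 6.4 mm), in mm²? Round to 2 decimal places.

At z = 6.4 mm: the r=12 sphere contributes a regular 12-gon of circumradius √(12²−5.6²) = 10.613 (area = (12/2)·10.613²·sin(360°/12) = 337.92 mm²); the cube at (16, 2.5) is not intersected at this z (z outside [7.5, 20]); the cube at (3.5, -2.5) (footprint 4×10.5) is included at this height (area 42.00 mm²); Taking the first minus the rest: starting from the r=12 sphere (337.92 mm²), the 4×10.5 cube at (3.5, -2.5) partially overlaps it — only the 41.50 mm² overlap (of its 42.00 mm²) is removed, clipping the outline — area = 296.42 mm². Overall, the cross-section is a single solid region. Net area = 296.42 mm².

296.42 mm²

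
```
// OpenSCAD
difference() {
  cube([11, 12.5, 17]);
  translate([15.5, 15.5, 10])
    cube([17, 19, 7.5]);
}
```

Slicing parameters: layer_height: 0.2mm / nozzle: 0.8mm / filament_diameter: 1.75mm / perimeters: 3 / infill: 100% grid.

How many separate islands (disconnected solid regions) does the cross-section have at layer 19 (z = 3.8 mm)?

1

At z = 3.8 mm: the 11×12.5 cube contributes its full rectangle; the cube at (15.5, 15.5) does not reach this height (z outside [10, 17.5]); Subtracting the remaining from the first: none of the subtracted shapes is present at this height, so the 11×12.5 cube is unchanged — 1 connected region. Overall, the cross-section is a single solid region. Island count = 1.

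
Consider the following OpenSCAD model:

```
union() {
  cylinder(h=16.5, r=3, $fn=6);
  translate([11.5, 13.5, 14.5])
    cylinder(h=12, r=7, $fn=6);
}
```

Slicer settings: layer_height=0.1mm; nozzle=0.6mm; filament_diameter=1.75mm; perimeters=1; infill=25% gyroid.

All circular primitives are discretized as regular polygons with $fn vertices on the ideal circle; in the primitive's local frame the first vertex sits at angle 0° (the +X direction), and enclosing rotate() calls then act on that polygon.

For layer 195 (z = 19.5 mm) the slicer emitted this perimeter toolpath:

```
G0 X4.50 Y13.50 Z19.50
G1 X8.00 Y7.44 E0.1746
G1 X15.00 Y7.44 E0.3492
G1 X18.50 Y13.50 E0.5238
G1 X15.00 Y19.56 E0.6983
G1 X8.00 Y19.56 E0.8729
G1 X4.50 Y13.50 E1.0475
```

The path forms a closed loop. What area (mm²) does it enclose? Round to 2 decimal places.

Apply the shoelace formula to the sequence of (X, Y) vertices; enclosed area = 127.26 mm².

127.26 mm²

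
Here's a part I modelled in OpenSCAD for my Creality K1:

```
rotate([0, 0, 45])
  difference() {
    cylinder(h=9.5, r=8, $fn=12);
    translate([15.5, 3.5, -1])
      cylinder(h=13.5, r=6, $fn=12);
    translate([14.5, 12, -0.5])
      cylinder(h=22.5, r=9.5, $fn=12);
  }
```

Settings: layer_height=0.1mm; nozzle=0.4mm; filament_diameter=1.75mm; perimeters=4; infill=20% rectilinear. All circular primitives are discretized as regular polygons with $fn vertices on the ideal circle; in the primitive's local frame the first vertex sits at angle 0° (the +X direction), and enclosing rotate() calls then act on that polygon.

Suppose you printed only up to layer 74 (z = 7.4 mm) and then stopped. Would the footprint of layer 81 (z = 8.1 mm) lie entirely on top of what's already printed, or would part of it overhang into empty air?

Compare the two slices. At z = 7.4: the cylinder: section is a regular 12-gon, circumradius r=8 (area = (12/2)·8.000²·sin(360°/12) = 192.00 mm²); the r=6 cylinder at (15.5, 3.5) contributes a regular 12-gon of circumradius 6 (area = (12/2)·6.000²·sin(360°/12) = 108.00 mm²); the r=9.5 cylinder at (14.5, 12) contributes a regular 12-gon of circumradius 9.5 (area = (12/2)·9.500²·sin(360°/12) = 270.75 mm²); Subtracting the remaining from the first: starting from the r=8 cylinder (192.00 mm²), the r=6 cylinder at (15.5, 3.5) misses the remaining region (no effect); the r=9.5 cylinder at (14.5, 12) misses the remaining region (no effect) — area = 192.00 mm²; (rotated 45° about Z; rotation is an isometry so areas/perimeters/island counts are preserved). At z = 8.1: the r=8 cylinder contributes a regular 12-gon of circumradius 8 (area = (12/2)·8.000²·sin(360°/12) = 192.00 mm²); the r=6 cylinder at (15.5, 3.5) gives a regular 12-gon of circumradius 6 (constant along its height) (area = (12/2)·6.000²·sin(360°/12) = 108.00 mm²); the r=9.5 cylinder at (14.5, 12) gives a regular 12-gon of circumradius 9.5 (constant along its height) (area = (12/2)·9.500²·sin(360°/12) = 270.75 mm²); After the difference (first − rest): starting from the r=8 cylinder (192.00 mm²), the r=6 cylinder at (15.5, 3.5) misses the remaining region (no effect); the r=9.5 cylinder at (14.5, 12) misses the remaining region (no effect) — area = 192.00 mm²; (whole slice rotated 45° about Z — lengths, areas and connectivity unchanged). Checking containment: the cross-section at z = 8.1 is a subset of the cross-section at z = 7.4.

entirely on top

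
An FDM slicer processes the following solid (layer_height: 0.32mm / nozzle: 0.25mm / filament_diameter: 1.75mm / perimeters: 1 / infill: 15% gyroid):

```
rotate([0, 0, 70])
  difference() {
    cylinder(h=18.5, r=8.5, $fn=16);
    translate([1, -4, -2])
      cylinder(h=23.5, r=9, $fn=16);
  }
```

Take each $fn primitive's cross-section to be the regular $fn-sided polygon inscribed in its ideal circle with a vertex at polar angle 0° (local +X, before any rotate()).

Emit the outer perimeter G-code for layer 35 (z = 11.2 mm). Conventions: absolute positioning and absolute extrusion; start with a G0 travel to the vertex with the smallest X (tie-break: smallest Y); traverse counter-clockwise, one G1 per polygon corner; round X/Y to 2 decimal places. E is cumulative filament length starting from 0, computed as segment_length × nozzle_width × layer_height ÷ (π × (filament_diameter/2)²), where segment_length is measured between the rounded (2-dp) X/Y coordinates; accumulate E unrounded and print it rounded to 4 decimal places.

At z = 11.2 mm: the cylinder: section is a regular 16-gon, circumradius r=8.5; the r=9 cylinder at (1, -4) gives a regular 16-gon of circumradius 9 (constant along its height); Subtracting the remaining from the first: starting from the r=8.5 cylinder, the r=9 cylinder at (1, -4) partially overlaps it — only the 163.52 mm² overlap (of its 247.98 mm²) is removed, clipping the outline — 1 connected region; (whole slice rotated 70° about Z — lengths, areas and connectivity unchanged). The outline is a single polygon with 16 vertices. Extrusion per mm of travel: 0.25 × 0.32 / (π × 0.875²) = 0.033260. Accumulating E over each segment gives final E = 1.6925.

G0 X-8.49 Y-0.37 Z11.20
G1 X-7.70 Y-3.59 E0.1103
G1 X-5.74 Y-6.27 E0.2207
G1 X-2.91 Y-7.99 E0.3309
G1 X0.37 Y-8.49 E0.4412
G1 X-1.98 Y-7.06 E0.5327
G1 X-4.06 Y-4.23 E0.6495
G1 X-4.89 Y-0.82 E0.7662
G1 X-4.36 Y2.65 E0.8830
G1 X-2.53 Y5.65 E0.9999
G1 X0.30 Y7.73 E1.1167
G1 X1.95 Y8.13 E1.1732
G1 X-0.37 Y8.49 E1.2512
G1 X-3.59 Y7.70 E1.3615
G1 X-6.27 Y5.74 E1.4720
G1 X-7.99 Y2.91 E1.5821
G1 X-8.49 Y-0.37 E1.6925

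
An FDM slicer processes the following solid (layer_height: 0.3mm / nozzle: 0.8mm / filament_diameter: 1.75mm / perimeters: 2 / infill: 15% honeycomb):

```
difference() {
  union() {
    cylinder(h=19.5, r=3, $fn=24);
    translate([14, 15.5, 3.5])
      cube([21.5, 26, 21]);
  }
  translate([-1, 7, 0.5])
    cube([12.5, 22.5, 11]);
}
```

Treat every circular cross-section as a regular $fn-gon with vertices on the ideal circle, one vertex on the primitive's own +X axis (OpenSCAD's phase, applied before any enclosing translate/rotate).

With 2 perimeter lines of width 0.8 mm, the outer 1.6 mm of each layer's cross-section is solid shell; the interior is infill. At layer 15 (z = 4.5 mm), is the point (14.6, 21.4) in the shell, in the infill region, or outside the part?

At z = 4.5 mm: the cylinder: section is a regular 24-gon, circumradius r=3; the cube at (14, 15.5) (footprint 21.5×26) is included at this height; Merging all regions: the 2 present regions are separate (no shared area or edge), so areas and boundary lengths simply add and each stays a separate island — 2 connected regions; the 12.5×22.5 cube at (-1, 7) contributes its full rectangle; Subtracting the remaining from the first: starting from the result so far, the 12.5×22.5 cube at (-1, 7) misses the remaining region (no effect) — 2 connected regions. Overall, the cross-section has 2 separate islands. The nearest boundary edge runs (14.00, 15.50)→(14.00, 41.50); distance from the point to it = 0.60 mm. (Shell/infill is judged within the island containing the point — the largest one.) The point is inside the cross-section, 0.60 mm from the nearest boundary — within the 1.6 mm shell band (2 × 0.8).

shell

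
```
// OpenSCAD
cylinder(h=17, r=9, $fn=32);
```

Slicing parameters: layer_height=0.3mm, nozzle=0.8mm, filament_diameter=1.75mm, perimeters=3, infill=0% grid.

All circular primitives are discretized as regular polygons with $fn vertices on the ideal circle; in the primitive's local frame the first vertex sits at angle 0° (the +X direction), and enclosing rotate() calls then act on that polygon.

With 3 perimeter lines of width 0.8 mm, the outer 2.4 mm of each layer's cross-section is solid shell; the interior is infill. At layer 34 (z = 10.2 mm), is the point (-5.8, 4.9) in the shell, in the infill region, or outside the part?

At z = 10.2 mm: the cylinder: section is a regular 32-gon, circumradius r=9. Overall, the cross-section is a single solid region. The nearest boundary edge runs (-6.36, 6.36)→(-7.48, 5.00); distance from the point to it = 1.36 mm. The point is inside the cross-section, 1.36 mm from the nearest boundary — within the 2.4 mm shell band (3 × 0.8).

shell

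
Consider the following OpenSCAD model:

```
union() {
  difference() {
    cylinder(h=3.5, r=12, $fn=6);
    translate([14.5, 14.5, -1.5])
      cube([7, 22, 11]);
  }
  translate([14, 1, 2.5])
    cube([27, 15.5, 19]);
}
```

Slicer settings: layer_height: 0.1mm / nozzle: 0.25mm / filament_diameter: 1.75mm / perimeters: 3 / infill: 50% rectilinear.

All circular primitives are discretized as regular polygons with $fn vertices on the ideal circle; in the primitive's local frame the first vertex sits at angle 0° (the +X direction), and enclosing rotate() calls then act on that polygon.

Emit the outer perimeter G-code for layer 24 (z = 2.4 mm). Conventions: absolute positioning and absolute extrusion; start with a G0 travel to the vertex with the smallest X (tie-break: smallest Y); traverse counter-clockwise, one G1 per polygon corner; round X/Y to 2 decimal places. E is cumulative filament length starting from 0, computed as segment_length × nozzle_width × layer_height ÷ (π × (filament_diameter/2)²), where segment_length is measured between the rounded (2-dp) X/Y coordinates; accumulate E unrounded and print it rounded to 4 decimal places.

At z = 2.4 mm: the cylinder: section is a regular 6-gon, circumradius r=12; the cube at (14.5, 14.5) is present — its section is the full 7×22 rectangle; Subtracting the remaining from the first: starting from the r=12 cylinder, the 7×22 cube at (14.5, 14.5) misses the remaining region (no effect) — 1 connected region; the cube at (14, 1) is absent (z outside [2.5, 21.5]); Combining (union): only that combined region is present, so the union is just that shape — 1 connected region. The outline is a single polygon with 6 vertices. Extrusion per mm of travel: 0.25 × 0.1 / (π × 0.875²) = 0.010394. Accumulating E over each segment gives final E = 0.7483.

G0 X-12.00 Y0.00 Z2.40
G1 X-6.00 Y-10.39 E0.1247
G1 X6.00 Y-10.39 E0.2494
G1 X12.00 Y0.00 E0.3741
G1 X6.00 Y10.39 E0.4988
G1 X-6.00 Y10.39 E0.6236
G1 X-12.00 Y0.00 E0.7483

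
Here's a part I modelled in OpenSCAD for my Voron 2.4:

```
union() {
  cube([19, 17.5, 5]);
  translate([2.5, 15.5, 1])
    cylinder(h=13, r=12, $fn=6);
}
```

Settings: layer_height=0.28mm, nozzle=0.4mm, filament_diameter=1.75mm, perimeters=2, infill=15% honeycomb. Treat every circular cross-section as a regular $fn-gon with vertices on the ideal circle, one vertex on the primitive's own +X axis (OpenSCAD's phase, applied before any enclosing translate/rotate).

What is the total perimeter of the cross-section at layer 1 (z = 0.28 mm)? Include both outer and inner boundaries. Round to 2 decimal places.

73.00 mm

At z = 0.28 mm: the 19×17.5 cube contributes its full rectangle (perimeter 73.00 mm); the cylinder at (2.5, 15.5) is absent (z outside [1, 14]); Taking the union: only the 19×17.5 cube is present, so the union is just that shape — boundary = 73.00 mm. Overall, the cross-section is a single solid region. Total boundary length (outer) = 73.00 mm.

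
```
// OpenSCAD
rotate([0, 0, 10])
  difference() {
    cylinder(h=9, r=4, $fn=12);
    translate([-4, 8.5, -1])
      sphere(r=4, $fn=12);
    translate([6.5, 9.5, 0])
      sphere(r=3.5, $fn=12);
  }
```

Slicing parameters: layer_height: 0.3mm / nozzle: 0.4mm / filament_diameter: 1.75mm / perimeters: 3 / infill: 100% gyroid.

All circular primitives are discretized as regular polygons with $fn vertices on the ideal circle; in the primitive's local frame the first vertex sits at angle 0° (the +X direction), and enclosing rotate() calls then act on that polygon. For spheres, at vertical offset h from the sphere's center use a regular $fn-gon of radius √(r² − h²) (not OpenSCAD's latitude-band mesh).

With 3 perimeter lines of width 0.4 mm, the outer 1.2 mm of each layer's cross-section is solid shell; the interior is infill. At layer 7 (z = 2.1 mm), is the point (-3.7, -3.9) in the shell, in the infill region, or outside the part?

At z = 2.1 mm: the r=4 cylinder gives a regular 12-gon of circumradius 4 (constant along its height); the sphere at (-4, 8.5): section is a regular 12-gon, circumradius = √(r²−h²) = √(4²−3.1²) = 2.528; the r=3.5 sphere at (6.5, 9.5) slices to a regular 12-gon of circumradius 2.800 (√(r²−h²) with h=2.1 from center); Taking the first minus the rest: starting from the r=4 cylinder, the r=4 sphere at (-4, 8.5) misses the remaining region (no effect); the r=3.5 sphere at (6.5, 9.5) misses the remaining region (no effect) — 1 connected region; (whole slice rotated 10° about Z — lengths, areas and connectivity unchanged). Overall, the cross-section is a single solid region. Undo the 10° rotation: the query point maps to (-4.321, -3.198) in the un-rotated model frame. The nearest boundary edge runs (-2.00, -3.46)→(-3.46, -2.00); distance from the point to it = 1.45 mm. The point is not inside any of the regions above, so it lies outside the cross-section (1.45 mm from the nearest boundary).

outside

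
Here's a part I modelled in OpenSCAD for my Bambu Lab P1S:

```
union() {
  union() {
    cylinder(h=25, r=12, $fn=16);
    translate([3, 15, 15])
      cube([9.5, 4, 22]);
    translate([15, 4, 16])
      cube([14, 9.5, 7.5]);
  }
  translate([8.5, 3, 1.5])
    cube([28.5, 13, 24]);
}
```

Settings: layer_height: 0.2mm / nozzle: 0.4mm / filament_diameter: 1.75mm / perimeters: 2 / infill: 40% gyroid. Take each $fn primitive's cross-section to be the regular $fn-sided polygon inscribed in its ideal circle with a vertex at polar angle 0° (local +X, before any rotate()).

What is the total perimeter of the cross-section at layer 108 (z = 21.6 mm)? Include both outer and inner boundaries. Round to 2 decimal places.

160.27 mm

At z = 21.6 mm: the cylinder: section is a regular 16-gon, circumradius r=12 (perimeter = 2·16·12.000·sin(180°/16) = 74.91 mm); the cube at (3, 15) (footprint 9.5×4) is included at this height (perimeter 27.00 mm); the cube at (15, 4) (footprint 14×9.5) is included at this height (perimeter 47.00 mm); Combining (union): the 3 present regions are separate (no shared area or edge), so areas and boundary lengths simply add and each stays a separate island — boundary = 148.91 mm; the cube at (8.5, 3) (footprint 28.5×13) is included at this height (perimeter 83.00 mm); Combining (union): the regions partially overlap (shared area 146.38 mm²), so the edge portions inside another operand are dropped and the merged outline is re-measured after clipping — boundary = 160.27 mm. Overall, the cross-section is a single solid region. Total boundary length (outer) = 160.27 mm.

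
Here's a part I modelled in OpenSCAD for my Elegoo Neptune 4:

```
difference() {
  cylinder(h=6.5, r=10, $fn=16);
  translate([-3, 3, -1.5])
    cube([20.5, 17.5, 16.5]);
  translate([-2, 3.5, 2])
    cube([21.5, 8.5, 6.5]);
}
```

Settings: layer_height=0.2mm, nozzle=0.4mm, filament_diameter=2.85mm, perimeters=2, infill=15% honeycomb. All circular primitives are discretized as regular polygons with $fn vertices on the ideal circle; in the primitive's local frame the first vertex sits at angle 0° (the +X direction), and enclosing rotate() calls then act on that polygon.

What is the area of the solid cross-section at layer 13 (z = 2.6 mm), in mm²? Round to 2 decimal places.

At z = 2.6 mm: the r=10 cylinder contributes a regular 16-gon of circumradius 10 (area = (16/2)·10.000²·sin(360°/16) = 306.15 mm²); the 20.5×17.5 cube at (-3, 3) contributes its full rectangle (area 358.75 mm²); the cube at (-2, 3.5) (footprint 21.5×8.5) is included at this height (area 182.75 mm²); After the difference (first − rest): starting from the r=10 cylinder (306.15 mm²), the 20.5×17.5 cube at (-3, 3) partially overlaps it — only the 67.54 mm² overlap (of its 358.75 mm²) is removed, clipping the outline; the 21.5×8.5 cube at (-2, 3.5) misses the remaining region (no effect) — area = 238.61 mm². Overall, the cross-section is a single solid region. Net area = 238.61 mm².

238.61 mm²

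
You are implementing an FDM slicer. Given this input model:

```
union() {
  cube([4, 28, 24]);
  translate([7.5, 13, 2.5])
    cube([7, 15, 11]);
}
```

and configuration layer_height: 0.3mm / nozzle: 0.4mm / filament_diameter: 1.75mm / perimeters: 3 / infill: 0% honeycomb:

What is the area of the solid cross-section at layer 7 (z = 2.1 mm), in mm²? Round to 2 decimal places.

At z = 2.1 mm: the cube (footprint 4×28) is included at this height (area 112.00 mm²); the cube at (7.5, 13) is not intersected at this z (z outside [2.5, 13.5]); Taking the union: only the 4×28 cube is present, so the union is just that shape — area = 112.00 mm². Overall, the cross-section is a single solid region. Net area = 112.00 mm².

112.00 mm²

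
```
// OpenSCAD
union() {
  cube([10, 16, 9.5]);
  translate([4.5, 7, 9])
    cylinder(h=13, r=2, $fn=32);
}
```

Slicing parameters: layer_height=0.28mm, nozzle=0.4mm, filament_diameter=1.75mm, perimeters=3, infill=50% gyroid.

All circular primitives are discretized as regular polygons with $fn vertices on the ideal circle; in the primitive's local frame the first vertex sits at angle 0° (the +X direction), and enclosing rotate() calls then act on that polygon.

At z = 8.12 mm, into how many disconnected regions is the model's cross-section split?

At z = 8.12 mm: the cube (footprint 10×16) is included at this height; the cylinder at (4.5, 7) is not intersected at this z (z outside [9, 22]); Merging all regions: only the 10×16 cube is present, so the union is just that shape — 1 connected region. The result has 1 disconnected region.

1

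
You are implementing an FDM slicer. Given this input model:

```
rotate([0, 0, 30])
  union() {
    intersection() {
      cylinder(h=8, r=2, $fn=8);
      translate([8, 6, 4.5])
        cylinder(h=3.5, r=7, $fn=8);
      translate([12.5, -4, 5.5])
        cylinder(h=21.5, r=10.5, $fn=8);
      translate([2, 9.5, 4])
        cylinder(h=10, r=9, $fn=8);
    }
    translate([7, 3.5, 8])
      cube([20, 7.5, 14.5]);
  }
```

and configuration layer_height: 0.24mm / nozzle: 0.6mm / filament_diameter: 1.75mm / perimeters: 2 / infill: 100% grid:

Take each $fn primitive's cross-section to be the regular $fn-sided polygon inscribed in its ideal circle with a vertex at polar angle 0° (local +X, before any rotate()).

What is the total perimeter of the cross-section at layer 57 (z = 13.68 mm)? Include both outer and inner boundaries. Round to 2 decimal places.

55.00 mm

At z = 13.68 mm: the cylinder is absent (z outside [0, 8]); the cylinder at (8, 6) is not intersected at this z (z outside [4.5, 8]); the cylinder at (12.5, -4): section is a regular 8-gon, circumradius r=10.5 (perimeter = 2·8·10.500·sin(180°/8) = 64.29 mm); the cylinder at (2, 9.5): section is a regular 8-gon, circumradius r=9 (perimeter = 2·8·9.000·sin(180°/8) = 55.11 mm); Keeping only the common overlap: at least one operand is absent at this height, so nothing remains; the 20×7.5 cube at (7, 3.5) contributes its full rectangle (perimeter 55.00 mm); Taking the union: only the 20×7.5 cube at (7, 3.5) is present, so the union is just that shape — boundary = 55.00 mm; (rotated 30° about Z; rotation is an isometry so areas/perimeters/island counts are preserved). Overall, the cross-section is a single solid region. Total boundary length (outer) = 55.00 mm.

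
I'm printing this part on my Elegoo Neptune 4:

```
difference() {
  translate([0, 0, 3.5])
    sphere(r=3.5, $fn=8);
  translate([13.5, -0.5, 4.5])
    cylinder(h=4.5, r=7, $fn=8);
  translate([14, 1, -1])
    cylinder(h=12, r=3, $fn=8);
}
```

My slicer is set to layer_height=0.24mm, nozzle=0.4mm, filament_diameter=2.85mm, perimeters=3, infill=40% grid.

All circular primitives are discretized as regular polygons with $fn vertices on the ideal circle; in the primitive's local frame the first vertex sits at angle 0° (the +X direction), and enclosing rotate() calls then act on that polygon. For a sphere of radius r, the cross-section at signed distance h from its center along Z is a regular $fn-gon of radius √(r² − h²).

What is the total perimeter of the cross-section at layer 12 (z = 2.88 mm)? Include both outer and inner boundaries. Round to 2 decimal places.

21.09 mm

At z = 2.88 mm: the sphere: section is a regular 8-gon, circumradius = √(r²−h²) = √(3.5²−0.62²) = 3.445 (perimeter = 2·8·3.445·sin(180°/8) = 21.09 mm); the cylinder at (13.5, -0.5) does not reach this height (z outside [4.5, 9]); the r=3 cylinder at (14, 1) contributes a regular 8-gon of circumradius 3 (perimeter = 2·8·3.000·sin(180°/8) = 18.37 mm); Subtracting the remaining from the first: starting from the r=3.5 sphere, the r=3 cylinder at (14, 1) misses the remaining region (no effect) — boundary = 21.09 mm. Overall, the cross-section is a single solid region. Total boundary length (outer) = 21.09 mm.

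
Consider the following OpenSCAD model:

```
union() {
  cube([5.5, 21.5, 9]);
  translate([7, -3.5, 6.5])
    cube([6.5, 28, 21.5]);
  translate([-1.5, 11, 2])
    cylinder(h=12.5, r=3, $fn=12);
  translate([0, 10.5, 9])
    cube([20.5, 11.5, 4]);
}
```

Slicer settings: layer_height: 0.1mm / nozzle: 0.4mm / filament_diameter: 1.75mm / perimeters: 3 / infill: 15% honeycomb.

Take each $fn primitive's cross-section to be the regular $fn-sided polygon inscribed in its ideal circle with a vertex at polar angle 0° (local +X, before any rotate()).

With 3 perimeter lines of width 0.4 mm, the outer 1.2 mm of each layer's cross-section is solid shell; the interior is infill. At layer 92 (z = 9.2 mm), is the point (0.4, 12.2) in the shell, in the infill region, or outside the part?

At z = 9.2 mm: the cube is absent (z outside [0, 9]); the 6.5×28 cube at (7, -3.5) contributes its full rectangle; the r=3 cylinder at (-1.5, 11) contributes a regular 12-gon of circumradius 3; the 20.5×11.5 cube at (0, 10.5) contributes its full rectangle; Taking the union: the regions partially overlap (shared area 78.02 mm²), so overlapping operands fuse into one piece — 1 connected region. Overall, the cross-section is a single solid region. The nearest boundary edge runs (-1.50, 14.00)→(0.00, 13.60); distance from the point to it = 1.45 mm. The point is inside the cross-section and 1.45 mm from the nearest boundary — more than the 1.2 mm shell width (3 × 0.4), so it's in the infill interior.

infill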